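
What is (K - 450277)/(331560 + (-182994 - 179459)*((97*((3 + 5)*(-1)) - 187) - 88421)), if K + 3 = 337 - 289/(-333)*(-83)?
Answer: -74927503/5394238780248 ≈ -1.3890e-5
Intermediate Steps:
K = 87235/333 (K = -3 + (337 - 289/(-333)*(-83)) = -3 + (337 - 289*(-1/333)*(-83)) = -3 + (337 + (289/333)*(-83)) = -3 + (337 - 23987/333) = -3 + 88234/333 = 87235/333 ≈ 261.97)
(K - 450277)/(331560 + (-182994 - 179459)*((97*((3 + 5)*(-1)) - 187) - 88421)) = (87235/333 - 450277)/(331560 + (-182994 - 179459)*((97*((3 + 5)*(-1)) - 187) - 88421)) = -149855006/(333*(331560 - 362453*((97*(8*(-1)) - 187) - 88421))) = -149855006/(333*(331560 - 362453*((97*(-8) - 187) - 88421))) = -149855006/(333*(331560 - 362453*((-776 - 187) - 88421))) = -149855006/(333*(331560 - 362453*(-963 - 88421))) = -149855006/(333*(331560 - 362453*(-89384))) = -149855006/(333*(331560 + 32397498952)) = -149855006/333/32397830512 = -149855006/333*1/32397830512 = -74927503/5394238780248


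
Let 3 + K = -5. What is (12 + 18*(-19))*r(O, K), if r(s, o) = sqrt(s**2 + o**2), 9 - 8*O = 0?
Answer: -165*sqrt(4177)/4 ≈ -2666.0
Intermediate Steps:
O = 9/8 (O = 9/8 - 1/8*0 = 9/8 + 0 = 9/8 ≈ 1.1250)
K = -8 (K = -3 - 5 = -8)
r(s, o) = sqrt(o**2 + s**2)
(12 + 18*(-19))*r(O, K) = (12 + 18*(-19))*sqrt((-8)**2 + (9/8)**2) = (12 - 342)*sqrt(64 + 81/64) = -165*sqrt(4177)/4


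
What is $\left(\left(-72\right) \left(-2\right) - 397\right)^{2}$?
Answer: $64009$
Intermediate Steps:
$\left(\left(-72\right) \left(-2\right) - 397\right)^{2} = \left(144 - 397\right)^{2} = \left(-253\right)^{2} = 64009$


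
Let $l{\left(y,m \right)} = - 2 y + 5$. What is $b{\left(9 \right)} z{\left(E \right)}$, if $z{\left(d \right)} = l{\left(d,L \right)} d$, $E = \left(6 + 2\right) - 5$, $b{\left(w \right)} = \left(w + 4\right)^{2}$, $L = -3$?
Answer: $-507$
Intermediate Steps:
$l{\left(y,m \right)} = 5 - 2 y$
$b{\left(w \right)} = \left(4 + w\right)^{2}$
$E = 3$ ($E = 8 - 5 = 3$)
$z{\left(d \right)} = d \left(5 - 2 d\right)$ ($z{\left(d \right)} = \left(5 - 2 d\right) d = d \left(5 - 2 d\right)$)
$b{\left(9 \right)} z{\left(E \right)} = \left(4 + 9\right)^{2} \cdot 3 \left(5 - 6\right) = 13^{2} \cdot 3 \left(5 - 6\right) = 169 \cdot 3 \left(-1\right) = 169 \left(-3\right) = -507$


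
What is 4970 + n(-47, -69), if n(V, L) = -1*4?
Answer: 4966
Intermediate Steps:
n(V, L) = -4
4970 + n(-47, -69) = 4970 - 4 = 4966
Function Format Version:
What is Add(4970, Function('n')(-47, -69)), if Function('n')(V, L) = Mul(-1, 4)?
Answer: 4966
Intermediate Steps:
Function('n')(V, L) = -4
Add(4970, Function('n')(-47, -69)) = Add(4970, -4) = 4966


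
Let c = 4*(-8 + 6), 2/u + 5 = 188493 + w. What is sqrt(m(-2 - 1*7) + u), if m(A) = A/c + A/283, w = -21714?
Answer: sqrt(9740765713706738)/94394084 ≈ 1.0456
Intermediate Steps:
u = 1/83387 (u = 2/(-5 + (188493 - 21714)) = 2/(-5 + 166779) = 2/166774 = 2*(1/166774) = 1/83387 ≈ 1.1992e-5)
c = -8 (c = 4*(-2) = -8)
m(A) = -275*A/2264 (m(A) = A/(-8) + A/283 = A*(-1/8) + A*(1/283) = -A/8 + A/283 = -275*A/2264)
sqrt(m(-2 - 1*7) + u) = sqrt(-275*(-2 - 1*7)/2264 + 1/83387) = sqrt(-275*(-2 - 7)/2264 + 1/83387) = sqrt(-275/2264*(-9) + 1/83387) = sqrt(2475/2264 + 1/83387) = sqrt(206385089/188788168) = sqrt(9740765713706738)/94394084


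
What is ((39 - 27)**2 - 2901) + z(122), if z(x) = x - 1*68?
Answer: -2703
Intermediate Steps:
z(x) = -68 + x (z(x) = x - 68 = -68 + x)
((39 - 27)**2 - 2901) + z(122) = ((39 - 27)**2 - 2901) + (-68 + 122) = (12**2 - 2901) + 54 = (144 - 2901) + 54 = -2757 + 54 = -2703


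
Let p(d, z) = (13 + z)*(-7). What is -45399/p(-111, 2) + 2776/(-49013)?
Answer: 741616569/1715455 ≈ 432.31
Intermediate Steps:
p(d, z) = -91 - 7*z
-45399/p(-111, 2) + 2776/(-49013) = -45399/(-91 - 7*2) + 2776/(-49013) = -45399/(-91 - 14) + 2776*(-1/49013) = -45399/(-105) - 2776/49013 = -45399*(-1/105) - 2776/49013 = 15133/35 - 2776/49013 = 741616569/1715455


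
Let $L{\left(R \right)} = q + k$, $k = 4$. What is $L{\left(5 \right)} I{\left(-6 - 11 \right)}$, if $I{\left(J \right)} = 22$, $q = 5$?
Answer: $198$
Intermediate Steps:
$L{\left(R \right)} = 9$ ($L{\left(R \right)} = 5 + 4 = 9$)
$L{\left(5 \right)} I{\left(-6 - 11 \right)} = 9 \cdot 22 = 198$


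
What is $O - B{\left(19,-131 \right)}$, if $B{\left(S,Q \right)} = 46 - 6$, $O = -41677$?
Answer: $-41717$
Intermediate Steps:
$B{\left(S,Q \right)} = 40$
$O - B{\left(19,-131 \right)} = -41677 - 40 = -41717$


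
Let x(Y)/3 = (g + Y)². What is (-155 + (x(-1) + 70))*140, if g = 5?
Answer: -5180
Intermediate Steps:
x(Y) = 3*(5 + Y)²
(-155 + (x(-1) + 70))*140 = (-155 + (3*(5 - 1)² + 70))*140 = (-155 + (3*4² + 70))*140 = (-155 + (3*16 + 70))*140 = (-155 + (48 + 70))*140 = (-155 + 118)*140 = -37*140 = -5180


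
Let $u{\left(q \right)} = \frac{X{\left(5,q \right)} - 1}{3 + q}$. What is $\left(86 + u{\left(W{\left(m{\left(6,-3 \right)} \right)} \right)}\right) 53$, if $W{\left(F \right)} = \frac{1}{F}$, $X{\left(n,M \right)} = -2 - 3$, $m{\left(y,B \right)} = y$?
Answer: $\frac{84694}{19} \approx 4457.6$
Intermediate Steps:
$X{\left(n,M \right)} = -5$ ($X{\left(n,M \right)} = -2 - 3 = -5$)
$u{\left(q \right)} = - \frac{6}{3 + q}$ ($u{\left(q \right)} = \frac{-5 - 1}{3 + q} = - \frac{6}{3 + q}$)
$\left(86 + u{\left(W{\left(m{\left(6,-3 \right)} \right)} \right)}\right) 53 = \left(86 - \frac{6}{3 + \frac{1}{6}}\right) 53 = \left(86 - \frac{6}{\frac{19}{6}}\right) 53 = \left(86 - \frac{36}{19}\right) 53 = \frac{1598}{19} \cdot 53 = \frac{84694}{19}$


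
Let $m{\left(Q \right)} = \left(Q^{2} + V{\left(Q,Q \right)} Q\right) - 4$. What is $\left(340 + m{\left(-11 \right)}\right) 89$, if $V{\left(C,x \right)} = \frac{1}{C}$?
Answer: $40762$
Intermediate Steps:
$m{\left(Q \right)} = -3 + Q^{2}$ ($m{\left(Q \right)} = \left(Q^{2} + \frac{Q}{Q}\right) - 4 = \left(Q^{2} + 1\right) - 4 = \left(1 + Q^{2}\right) - 4 = -3 + Q^{2}$)
$\left(340 + m{\left(-11 \right)}\right) 89 = \left(340 - \left(3 - \left(-11\right)^{2}\right)\right) 89 = \left(340 + \left(-3 + 121\right)\right) 89 = \left(340 + 118\right) 89 = 458 \cdot 89 = 40762$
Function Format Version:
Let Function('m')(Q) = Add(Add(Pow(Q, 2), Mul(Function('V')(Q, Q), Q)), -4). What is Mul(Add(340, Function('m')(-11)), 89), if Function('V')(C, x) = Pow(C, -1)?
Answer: 40762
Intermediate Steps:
Function('m')(Q) = Add(-3, Pow(Q, 2)) (Function('m')(Q) = Add(Add(Pow(Q, 2), Mul(Pow(Q, -1), Q)), -4) = Add(Add(Pow(Q, 2), 1), -4) = Add(Add(1, Pow(Q, 2)), -4) = Add(-3, Pow(Q, 2)))
Mul(Add(340, Function('m')(-11)), 89) = Mul(Add(340, Add(-3, Pow(-11, 2))), 89) = Mul(Add(340, Add(-3, 121)), 89) = Mul(Add(340, 118), 89) = Mul(458, 89) = 40762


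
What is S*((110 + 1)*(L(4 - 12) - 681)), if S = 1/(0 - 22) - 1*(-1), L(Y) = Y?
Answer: -1606059/22 ≈ -73003.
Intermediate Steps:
S = 21/22 (S = 1/(-22) + 1 = -1/22 + 1 = 21/22 ≈ 0.95455)
S*((110 + 1)*(L(4 - 12) - 681)) = 21*((110 + 1)*((4 - 12) - 681))/22 = 21*(111*(-8 - 681))/22 = 21*(111*(-689))/22 = (21/22)*(-76479) = -1606059/22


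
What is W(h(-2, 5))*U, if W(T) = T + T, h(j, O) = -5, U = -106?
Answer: 1060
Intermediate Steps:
W(T) = 2*T
W(h(-2, 5))*U = (2*(-5))*(-106) = -10*(-106) = 1060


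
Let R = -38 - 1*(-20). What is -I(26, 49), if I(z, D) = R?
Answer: 18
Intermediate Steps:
R = -18 (R = -38 + 20 = -18)
I(z, D) = -18
-I(26, 49) = -1*(-18) = 18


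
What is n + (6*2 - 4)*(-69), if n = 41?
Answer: -511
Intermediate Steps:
n + (6*2 - 4)*(-69) = 41 + (6*2 - 4)*(-69) = 41 + (12 - 4)*(-69) = 41 + 8*(-69) = 41 - 552 = -511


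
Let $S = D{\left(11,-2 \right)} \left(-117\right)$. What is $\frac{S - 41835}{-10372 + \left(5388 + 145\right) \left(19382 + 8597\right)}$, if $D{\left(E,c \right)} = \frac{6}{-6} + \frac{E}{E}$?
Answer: $- \frac{2789}{10319829} \approx -0.00027026$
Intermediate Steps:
$D{\left(E,c \right)} = 0$ ($D{\left(E,c \right)} = 6 \left(- \frac{1}{6}\right) + 1 = -1 + 1 = 0$)
$S = 0$ ($S = 0 \left(-117\right) = 0$)
$\frac{S - 41835}{-10372 + \left(5388 + 145\right) \left(19382 + 8597\right)} = \frac{0 - 41835}{-10372 + \left(5388 + 145\right) \left(19382 + 8597\right)} = - \frac{41835}{-10372 + 5533 \cdot 27979} = - \frac{41835}{-10372 + 154807807} = - \frac{41835}{154797435} = \left(-41835\right) \frac{1}{154797435} = - \frac{2789}{10319829}$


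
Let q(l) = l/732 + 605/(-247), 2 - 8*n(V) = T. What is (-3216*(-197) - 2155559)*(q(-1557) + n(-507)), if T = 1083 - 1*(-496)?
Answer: 37003467955995/120536 ≈ 3.0699e+8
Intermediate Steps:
T = 1579 (T = 1083 + 496 = 1579)
n(V) = -1577/8 (n(V) = ¼ - ⅛*1579 = ¼ - 1579/8 = -1577/8)
q(l) = -605/247 + l/732 (q(l) = l*(1/732) + 605*(-1/247) = l/732 - 605/247 = -605/247 + l/732)
(-3216*(-197) - 2155559)*(q(-1557) + n(-507)) = (-3216*(-197) - 2155559)*((-605/247 + (1/732)*(-1557)) - 1577/8) = (633552 - 2155559)*((-605/247 - 519/244) - 1577/8) = -1522007*(-275813/60268 - 1577/8) = -1522007*(-24312285/120536) = 37003467955995/120536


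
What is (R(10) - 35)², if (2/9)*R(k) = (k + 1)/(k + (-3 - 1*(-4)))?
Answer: 3721/4 ≈ 930.25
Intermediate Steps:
R(k) = 9/2 (R(k) = 9*((k + 1)/(k + (-3 - 1*(-4))))/2 = 9*((1 + k)/(k + (-3 + 4)))/2 = 9*((1 + k)/(k + 1))/2 = 9*((1 + k)/(1 + k))/2 = (9/2)*1 = 9/2)
(R(10) - 35)² = (9/2 - 35)² = (-61/2)² = 3721/4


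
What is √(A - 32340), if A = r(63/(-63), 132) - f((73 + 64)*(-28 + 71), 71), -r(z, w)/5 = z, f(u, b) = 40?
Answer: 5*I*√1295 ≈ 179.93*I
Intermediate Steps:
r(z, w) = -5*z
A = -35 (A = -315/(-63) - 1*40 = -315*(-1)/63 - 40 = -5*(-1) - 40 = 5 - 40 = -35)
√(A - 32340) = √(-35 - 32340) = √(-32375) = 5*I*√1295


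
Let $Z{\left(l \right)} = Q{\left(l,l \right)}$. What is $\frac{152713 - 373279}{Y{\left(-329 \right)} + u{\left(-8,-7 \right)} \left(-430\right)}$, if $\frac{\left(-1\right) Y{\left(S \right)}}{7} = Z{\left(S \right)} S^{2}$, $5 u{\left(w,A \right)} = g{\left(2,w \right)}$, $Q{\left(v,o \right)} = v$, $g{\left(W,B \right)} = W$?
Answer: $- \frac{220566}{249278851} \approx -0.00088482$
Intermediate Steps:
$u{\left(w,A \right)} = \frac{2}{5}$ ($u{\left(w,A \right)} = \frac{1}{5} \cdot 2 = \frac{2}{5}$)
$Z{\left(l \right)} = l$
$Y{\left(S \right)} = - 7 S^{3}$ ($Y{\left(S \right)} = - 7 S S^{2} = - 7 S^{3}$)
$\frac{152713 - 373279}{Y{\left(-329 \right)} + u{\left(-8,-7 \right)} \left(-430\right)} = \frac{152713 - 373279}{- 7 \left(-329\right)^{3} + \frac{2}{5} \left(-430\right)} = - \frac{220566}{\left(-7\right) \left(-35611289\right) - 172} = - \frac{220566}{249279023 - 172} = - \frac{220566}{249278851}$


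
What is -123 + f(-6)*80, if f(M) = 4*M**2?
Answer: 11397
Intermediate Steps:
-123 + f(-6)*80 = -123 + (4*(-6)**2)*80 = -123 + (4*36)*80 = -123 + 144*80 = -123 + 11520 = 11397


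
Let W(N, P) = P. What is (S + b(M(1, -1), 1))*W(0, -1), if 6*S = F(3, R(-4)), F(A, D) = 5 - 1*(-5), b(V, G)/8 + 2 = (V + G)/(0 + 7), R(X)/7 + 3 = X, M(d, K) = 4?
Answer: 181/21 ≈ 8.6190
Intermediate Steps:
R(X) = -21 + 7*X
b(V, G) = -16 + 8*G/7 + 8*V/7 (b(V, G) = -16 + 8*((V + G)/(0 + 7)) = -16 + 8*((G + V)/7) = -16 + 8*((G + V)*(⅐)) = -16 + 8*(G/7 + V/7) = -16 + (8*G/7 + 8*V/7) = -16 + 8*G/7 + 8*V/7)
F(A, D) = 10 (F(A, D) = 5 + 5 = 10)
S = 5/3 (S = (⅙)*10 = 5/3 ≈ 1.6667)
(S + b(M(1, -1), 1))*W(0, -1) = (5/3 + (-16 + (8/7)*1 + (8/7)*4))*(-1) = (5/3 + (-16 + 8/7 + 32/7))*(-1) = (5/3 - 72/7)*(-1) = -181/21*(-1) = 181/21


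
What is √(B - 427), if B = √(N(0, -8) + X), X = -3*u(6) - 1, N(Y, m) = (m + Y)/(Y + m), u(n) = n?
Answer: √(-427 + 3*I*√2) ≈ 0.1027 + 20.664*I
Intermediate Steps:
N(Y, m) = 1 (N(Y, m) = (Y + m)/(Y + m) = 1)
X = -19 (X = -3*6 - 1 = -18 - 1 = -19)
B = 3*I*√2 (B = √(1 - 19) = √(-18) = 3*I*√2 ≈ 4.2426*I)
√(B - 427) = √(3*I*√2 - 427) = √(-427 + 3*I*√2)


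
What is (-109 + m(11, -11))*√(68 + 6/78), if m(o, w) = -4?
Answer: -113*√11505/13 ≈ -932.35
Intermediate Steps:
(-109 + m(11, -11))*√(68 + 6/78) = (-109 - 4)*√(68 + 6/78) = -113*√(68 + 6*(1/78)) = -113*√(68 + 1/13) = -113*√11505/13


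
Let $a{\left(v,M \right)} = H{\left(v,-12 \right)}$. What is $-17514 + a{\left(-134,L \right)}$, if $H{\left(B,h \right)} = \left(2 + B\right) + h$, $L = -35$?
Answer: $-17658$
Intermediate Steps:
$H{\left(B,h \right)} = 2 + B + h$
$a{\left(v,M \right)} = -10 + v$ ($a{\left(v,M \right)} = 2 + v - 12 = -10 + v$)
$-17514 + a{\left(-134,L \right)} = -17514 - 144 = -17658$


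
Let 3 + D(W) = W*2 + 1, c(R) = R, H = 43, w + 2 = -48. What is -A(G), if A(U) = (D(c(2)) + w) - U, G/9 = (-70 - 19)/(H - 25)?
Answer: 7/2 ≈ 3.5000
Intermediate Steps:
w = -50 (w = -2 - 48 = -50)
G = -89/2 (G = 9*((-70 - 19)/(43 - 25)) = 9*(-89/18) = -89/2 ≈ -44.500)
D(W) = -2 + 2*W (D(W) = -3 + (W*2 + 1) = -3 + (2*W + 1) = -3 + (1 + 2*W) = -2 + 2*W)
A(U) = -48 - U (A(U) = ((-2 + 2*2) - 50) - U = ((-2 + 4) - 50) - U = (2 - 50) - U = -48 - U)
-A(G) = -(-48 - 1*(-89/2)) = -(-48 + 89/2) = -1*(-7/2) = 7/2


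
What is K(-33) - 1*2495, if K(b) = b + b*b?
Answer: -1439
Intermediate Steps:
K(b) = b + b²
K(-33) - 1*2495 = -33*(1 - 33) - 1*2495 = -33*(-32) - 2495 = 1056 - 2495 = -1439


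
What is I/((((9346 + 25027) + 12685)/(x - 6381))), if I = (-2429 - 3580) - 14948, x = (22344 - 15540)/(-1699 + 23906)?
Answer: 989841464097/348339002 ≈ 2841.6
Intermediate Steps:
x = 6804/22207 ≈ 0.30639
I = -20957 (I = -6009 - 14948 = -20957)
I/((((9346 + 25027) + 12685)/(x - 6381))) = -20957*(6804/22207 - 6381)/((9346 + 25027) + 12685) = -20957*(-141696063/(22207*(34373 + 12685))) = -20957/(47058*(-22207/141696063)) = -20957/(-348339002/47232021) = -20957*(-47232021/348339002) = 989841464097/348339002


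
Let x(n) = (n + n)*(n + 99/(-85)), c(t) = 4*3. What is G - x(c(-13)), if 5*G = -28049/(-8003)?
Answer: -176421479/680255 ≈ -259.35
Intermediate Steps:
c(t) = 12
x(n) = 2*n*(-99/85 + n) (x(n) = (2*n)*(n + 99*(-1/85)) = (2*n)*(n - 99/85) = (2*n)*(-99/85 + n) = 2*n*(-99/85 + n))
G = 28049/40015 (G = (-28049/(-8003))/5 = (-28049*(-1/8003))/5 = (⅕)*(28049/8003) = 28049/40015 ≈ 0.70096)
G - x(c(-13)) = 28049/40015 - 2*12*(-99 + 85*12)/85 = 28049/40015 - 2*12*(-99 + 1020)/85 = 28049/40015 - 2*12*921/85 = 28049/40015 - 1*22104/85 = 28049/40015 - 22104/85 = -176421479/680255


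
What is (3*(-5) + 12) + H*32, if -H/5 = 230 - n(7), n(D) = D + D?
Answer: -34563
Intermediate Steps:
n(D) = 2*D
H = -1080 (H = -5*(230 - 2*7) = -5*(230 - 1*14) = -5*(230 - 14) = -5*216 = -1080)
(3*(-5) + 12) + H*32 = (3*(-5) + 12) - 1080*32 = (-15 + 12) - 34560 = -3 - 34560 = -34563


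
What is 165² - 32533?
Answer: -5308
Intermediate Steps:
165² - 32533 = 27225 - 32533 = -5308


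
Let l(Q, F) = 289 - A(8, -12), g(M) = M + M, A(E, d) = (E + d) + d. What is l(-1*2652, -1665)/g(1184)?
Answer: 305/2368 ≈ 0.12880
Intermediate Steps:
A(E, d) = E + 2*d
g(M) = 2*M
l(Q, F) = 305 (l(Q, F) = 289 - (8 + 2*(-12)) = 289 - (8 - 24) = 289 - 1*(-16) = 289 + 16 = 305)
l(-1*2652, -1665)/g(1184) = 305/((2*1184)) = 305/2368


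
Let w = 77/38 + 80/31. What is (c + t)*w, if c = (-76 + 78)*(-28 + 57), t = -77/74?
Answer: 22874805/87172 ≈ 262.41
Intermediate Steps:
w = 5427/1178 (w = 77*(1/38) + 80*(1/31) = 77/38 + 80/31 = 5427/1178 ≈ 4.6070)
t = -77/74 (t = -77*1/74 = -77/74 ≈ -1.0405)
c = 58 (c = 2*29 = 58)
(c + t)*w = (58 - 77/74)*(5427/1178) = (4215/74)*(5427/1178) = 22874805/87172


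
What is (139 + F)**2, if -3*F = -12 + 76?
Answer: 124609/9 ≈ 13845.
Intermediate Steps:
F = -64/3 (F = -(-12 + 76)/3 = -1/3*64 = -64/3 ≈ -21.333)
(139 + F)**2 = (139 - 64/3)**2 = (353/3)**2 = 124609/9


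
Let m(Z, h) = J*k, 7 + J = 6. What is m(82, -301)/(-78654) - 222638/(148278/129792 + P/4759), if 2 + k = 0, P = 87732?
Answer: -69336056571895883/6096979133589 ≈ -11372.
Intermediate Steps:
k = -2 (k = -2 + 0 = -2)
J = -1 (J = -7 + 6 = -1)
m(Z, h) = 2 (m(Z, h) = -1*(-2) = 2)
m(82, -301)/(-78654) - 222638/(148278/129792 + P/4759) = 2/(-78654) - 222638/(148278/129792 + 87732/4759) = 2*(-1/78654) - 222638/(148278*(1/129792) + 87732*(1/4759)) = -1/39327 - 222638/(1901/1664 + 87732/4759) = -1/39327 - 222638/155032907/7918976 = -1/39327 - 222638*7918976/155032907 = -1/39327 - 1763064978688/155032907 = -69336056571895883/6096979133589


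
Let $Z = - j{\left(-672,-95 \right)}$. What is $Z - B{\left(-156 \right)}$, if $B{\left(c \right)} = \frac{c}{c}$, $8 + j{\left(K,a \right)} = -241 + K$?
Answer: $920$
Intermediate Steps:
$j{\left(K,a \right)} = -249 + K$ ($j{\left(K,a \right)} = -8 + \left(-241 + K\right) = -249 + K$)
$B{\left(c \right)} = 1$
$Z = 921$ ($Z = - (-249 - 672) = \left(-1\right) \left(-921\right) = 921$)
$Z - B{\left(-156 \right)} = 921 - 1 = 920$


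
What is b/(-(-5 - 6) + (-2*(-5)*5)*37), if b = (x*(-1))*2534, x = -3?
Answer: 7602/1861 ≈ 4.0849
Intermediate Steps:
b = 7602 (b = -3*(-1)*2534 = 3*2534 = 7602)
b/(-(-5 - 6) + (-2*(-5)*5)*37) = 7602/(-(-5 - 6) + (-2*(-5)*5)*37) = 7602/(-1*(-11) + (10*5)*37) = 7602/(11 + 50*37) = 7602/(11 + 1850) = 7602/1861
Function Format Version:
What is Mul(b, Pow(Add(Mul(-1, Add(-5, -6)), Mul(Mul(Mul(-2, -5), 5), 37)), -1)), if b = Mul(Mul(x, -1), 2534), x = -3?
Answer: Rational(7602, 1861) ≈ 4.0849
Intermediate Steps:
b = 7602 (b = Mul(Mul(-3, -1), 2534) = Mul(3, 2534) = 7602)
Mul(b, Pow(Add(Mul(-1, Add(-5, -6)), Mul(Mul(Mul(-2, -5), 5), 37)), -1)) = Mul(7602, Pow(Add(Mul(-1, Add(-5, -6)), Mul(Mul(Mul(-2, -5), 5), 37)), -1)) = Mul(7602, Pow(Add(Mul(-1, -11), Mul(Mul(10, 5), 37)), -1)) = Mul(7602, Pow(Add(11, Mul(50, 37)), -1)) = Mul(7602, Pow(Add(11, 1850), -1)) = Mul(7602, Pow(1861, -1)) = Mul(7602, Rational(1, 1861)) = Rational(7602, 1861)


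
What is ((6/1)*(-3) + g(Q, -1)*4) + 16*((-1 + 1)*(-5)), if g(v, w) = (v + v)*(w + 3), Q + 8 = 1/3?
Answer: -422/3 ≈ -140.67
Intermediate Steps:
Q = -23/3 (Q = -8 + 1/3 = -23/3 ≈ -7.6667)
g(v, w) = 2*v*(3 + w) (g(v, w) = (2*v)*(3 + w) = 2*v*(3 + w))
((6/1)*(-3) + g(Q, -1)*4) + 16*((-1 + 1)*(-5)) = ((6/1)*(-3) + (2*(-23/3)*(3 - 1))*4) + 16*((-1 + 1)*(-5)) = ((6*1)*(-3) + (2*(-23/3)*2)*4) + 16*(0*(-5)) = (6*(-3) - 92/3*4) + 16*0 = (-18 - 368/3) + 0 = -422/3 + 0 = -422/3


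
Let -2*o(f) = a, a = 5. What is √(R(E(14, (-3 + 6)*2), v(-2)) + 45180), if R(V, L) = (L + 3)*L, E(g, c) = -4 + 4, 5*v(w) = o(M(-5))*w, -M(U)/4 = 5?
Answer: 8*√706 ≈ 212.57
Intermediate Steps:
M(U) = -20 (M(U) = -4*5 = -20)
o(f) = -5/2 (o(f) = -½*5 = -5/2)
v(w) = -w/2 (v(w) = (-5*w/2)/5 = -w/2)
E(g, c) = 0
R(V, L) = L*(3 + L) (R(V, L) = (3 + L)*L = L*(3 + L))
√(R(E(14, (-3 + 6)*2), v(-2)) + 45180) = √((-½*(-2))*(3 - ½*(-2)) + 45180) = √(1*(3 + 1) + 45180) = √(1*4 + 45180) = √(4 + 45180) = √45184 = 8*√706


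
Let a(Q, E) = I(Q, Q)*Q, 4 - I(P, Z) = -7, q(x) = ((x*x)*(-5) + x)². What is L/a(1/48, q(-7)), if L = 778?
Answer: 37344/11 ≈ 3394.9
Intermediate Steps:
q(x) = (x - 5*x²)² (q(x) = (x²*(-5) + x)² = (-5*x² + x)² = (x - 5*x²)²)
I(P, Z) = 11 (I(P, Z) = 4 - 1*(-7) = 4 + 7 = 11)
a(Q, E) = 11*Q
L/a(1/48, q(-7)) = 778/((11/48)) = 778/((11*(1/48))) = 778/(11/48) = 778*(48/11) = 37344/11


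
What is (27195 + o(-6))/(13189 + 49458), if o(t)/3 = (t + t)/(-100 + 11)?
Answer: 2420391/5575583 ≈ 0.43411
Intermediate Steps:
o(t) = -6*t/89 (o(t) = 3*((t + t)/(-100 + 11)) = 3*((2*t)/(-89)) = 3*((2*t)*(-1/89)) = 3*(-2*t/89) = -6*t/89)
(27195 + o(-6))/(13189 + 49458) = (27195 - 6/89*(-6))/(13189 + 49458) = (27195 + 36/89)/62647 = (2420391/89)*(1/62647) = 2420391/5575583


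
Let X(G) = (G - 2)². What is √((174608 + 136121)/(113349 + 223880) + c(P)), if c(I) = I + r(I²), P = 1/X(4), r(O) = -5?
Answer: I*√1741597250615/674458 ≈ 1.9567*I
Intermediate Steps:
X(G) = (-2 + G)²
P = ¼ (P = 1/((-2 + 4)²) = 1/(2²) = 1/4 = ¼ ≈ 0.25000)
c(I) = -5 + I (c(I) = I - 5 = -5 + I)
√((174608 + 136121)/(113349 + 223880) + c(P)) = √((174608 + 136121)/(113349 + 223880) + (-5 + ¼)) = √(310729/337229 - 19/4) = √(-5164435/1348916) = I*√1741597250615/674458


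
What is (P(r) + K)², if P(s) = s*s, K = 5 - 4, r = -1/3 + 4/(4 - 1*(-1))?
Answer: 75076/50625 ≈ 1.4830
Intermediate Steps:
r = 7/15 (r = -1*⅓ + 4/(4 + 1) = -⅓ + 4/5 = -⅓ + 4*(⅕) = -⅓ + ⅘ = 7/15 ≈ 0.46667)
K = 1
P(s) = s²
(P(r) + K)² = ((7/15)² + 1)² = (49/225 + 1)² = (274/225)² = 75076/50625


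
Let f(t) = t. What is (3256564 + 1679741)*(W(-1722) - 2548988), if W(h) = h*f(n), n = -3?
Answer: -12557081257710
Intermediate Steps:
W(h) = -3*h (W(h) = h*(-3) = -3*h)
(3256564 + 1679741)*(W(-1722) - 2548988) = (3256564 + 1679741)*(-3*(-1722) - 2548988) = 4936305*(5166 - 2548988) = 4936305*(-2543822) = -12557081257710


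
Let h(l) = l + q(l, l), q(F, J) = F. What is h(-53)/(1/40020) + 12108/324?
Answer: -114536231/27 ≈ -4.2421e+6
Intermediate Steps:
h(l) = 2*l (h(l) = l + l = 2*l)
h(-53)/(1/40020) + 12108/324 = (2*(-53))/(1/40020) + 12108/324 = -106/1/40020 + 12108*(1/324) = -106*40020 + 1009/27 = -4242120 + 1009/27 = -114536231/27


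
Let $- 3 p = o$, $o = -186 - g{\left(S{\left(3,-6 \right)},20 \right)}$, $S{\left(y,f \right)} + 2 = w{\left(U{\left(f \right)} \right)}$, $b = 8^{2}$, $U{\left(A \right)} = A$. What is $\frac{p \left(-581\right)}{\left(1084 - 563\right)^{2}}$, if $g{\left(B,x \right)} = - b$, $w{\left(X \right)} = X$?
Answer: $- \frac{70882}{814323} \approx -0.087044$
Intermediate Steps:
$b = 64$
$S{\left(y,f \right)} = -2 + f$
$g{\left(B,x \right)} = -64$ ($g{\left(B,x \right)} = \left(-1\right) 64 = -64$)
$o = -122$ ($o = -186 - -64 = -186 + 64 = -122$)
$p = \frac{122}{3}$ ($p = \left(- \frac{1}{3}\right) \left(-122\right) = \frac{122}{3} \approx 40.667$)
$\frac{p \left(-581\right)}{\left(1084 - 563\right)^{2}} = \frac{\frac{122}{3} \left(-581\right)}{\left(1084 - 563\right)^{2}} = - \frac{70882}{3 \cdot 521^{2}} = - \frac{70882}{3 \cdot 271441} = \left(- \frac{70882}{3}\right) \frac{1}{271441} = - \frac{70882}{814323}$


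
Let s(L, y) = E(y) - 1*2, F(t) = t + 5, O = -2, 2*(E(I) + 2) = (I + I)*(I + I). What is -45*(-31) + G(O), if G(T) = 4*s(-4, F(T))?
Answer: 1451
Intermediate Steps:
E(I) = -2 + 2*I² (E(I) = -2 + ((I + I)*(I + I))/2 = -2 + ((2*I)*(2*I))/2 = -2 + (4*I²)/2 = -2 + 2*I²)
F(t) = 5 + t
s(L, y) = -4 + 2*y² (s(L, y) = (-2 + 2*y²) - 1*2 = (-2 + 2*y²) - 2 = -4 + 2*y²)
G(T) = -16 + 8*(5 + T)² (G(T) = 4*(-4 + 2*(5 + T)²) = -16 + 8*(5 + T)²)
-45*(-31) + G(O) = -45*(-31) + (-16 + 8*(5 - 2)²) = 1395 + (-16 + 8*3²) = 1395 + (-16 + 8*9) = 1395 + (-16 + 72) = 1395 + 56 = 1451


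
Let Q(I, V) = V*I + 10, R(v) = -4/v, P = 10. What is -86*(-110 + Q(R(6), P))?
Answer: 27520/3 ≈ 9173.3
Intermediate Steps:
Q(I, V) = 10 + I*V (Q(I, V) = I*V + 10 = 10 + I*V)
-86*(-110 + Q(R(6), P)) = -86*(-110 + (10 - 4/6*10)) = -86*(-110 + (10 - 4*⅙*10)) = -86*(-110 + (10 - ⅔*10)) = -86*(-110 + (10 - 20/3)) = -86*(-110 + 10/3) = -86*(-320/3) = 27520/3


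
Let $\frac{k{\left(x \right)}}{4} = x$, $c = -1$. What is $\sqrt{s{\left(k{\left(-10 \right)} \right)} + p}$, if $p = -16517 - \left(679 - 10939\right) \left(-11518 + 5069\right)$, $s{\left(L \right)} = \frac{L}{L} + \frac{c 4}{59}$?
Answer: $\frac{6 i \sqrt{6399553177}}{59} \approx 8135.3 i$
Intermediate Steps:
$k{\left(x \right)} = 4 x$
$s{\left(L \right)} = \frac{55}{59}$ ($s{\left(L \right)} = \frac{L}{L} + \frac{\left(-1\right) 4}{59} = 1 - \frac{4}{59} = \frac{55}{59}$)
$p = -66183257$ ($p = -16517 - \left(-10260\right) \left(-6449\right) = -16517 - 66166740 = -66183257$)
$\sqrt{s{\left(k{\left(-10 \right)} \right)} + p} = \sqrt{\frac{55}{59} - 66183257} = \sqrt{- \frac{3904812108}{59}} = \frac{6 i \sqrt{6399553177}}{59}$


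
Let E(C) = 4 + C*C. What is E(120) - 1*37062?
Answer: -22658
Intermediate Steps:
E(C) = 4 + C**2
E(120) - 1*37062 = (4 + 120**2) - 1*37062 = (4 + 14400) - 37062 = 14404 - 37062 = -22658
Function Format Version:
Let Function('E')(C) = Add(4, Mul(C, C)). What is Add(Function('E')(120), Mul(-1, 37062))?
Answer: -22658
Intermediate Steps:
Function('E')(C) = Add(4, Pow(C, 2))
Add(Function('E')(120), Mul(-1, 37062)) = Add(Add(4, Pow(120, 2)), Mul(-1, 37062)) = Add(Add(4, 14400), -37062) = Add(14404, -37062) = -22658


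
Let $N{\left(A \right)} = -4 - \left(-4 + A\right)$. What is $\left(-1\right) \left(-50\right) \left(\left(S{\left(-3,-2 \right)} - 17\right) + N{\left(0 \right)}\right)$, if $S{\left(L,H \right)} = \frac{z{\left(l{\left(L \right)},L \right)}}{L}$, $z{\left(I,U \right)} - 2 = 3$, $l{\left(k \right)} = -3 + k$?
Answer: $- \frac{2800}{3} \approx -933.33$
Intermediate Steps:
$N{\left(A \right)} = - A$ ($N{\left(A \right)} = -4 - \left(-4 + A\right) = - A$)
$z{\left(I,U \right)} = 5$ ($z{\left(I,U \right)} = 2 + 3 = 5$)
$S{\left(L,H \right)} = \frac{5}{L}$
$\left(-1\right) \left(-50\right) \left(\left(S{\left(-3,-2 \right)} - 17\right) + N{\left(0 \right)}\right) = \left(-1\right) \left(-50\right) \left(\left(\frac{5}{-3} - 17\right) - 0\right) = 50 \left(\left(5 \left(- \frac{1}{3}\right) - 17\right) + 0\right) = 50 \left(\left(- \frac{5}{3} - 17\right) + 0\right) = 50 \left(- \frac{56}{3} + 0\right) = 50 \left(- \frac{56}{3}\right) = - \frac{2800}{3}$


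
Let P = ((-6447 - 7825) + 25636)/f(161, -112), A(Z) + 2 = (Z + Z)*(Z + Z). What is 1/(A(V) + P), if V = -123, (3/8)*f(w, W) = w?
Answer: 322/19494031 ≈ 1.6518e-5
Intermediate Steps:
f(w, W) = 8*w/3
A(Z) = -2 + 4*Z² (A(Z) = -2 + (Z + Z)*(Z + Z) = -2 + (2*Z)*(2*Z) = -2 + 4*Z²)
P = 8523/322 (P = ((-6447 - 7825) + 25636)/(((8/3)*161)) = (-14272 + 25636)/(1288/3) = 11364*(3/1288) = 8523/322 ≈ 26.469)
1/(A(V) + P) = 1/((-2 + 4*(-123)²) + 8523/322) = 1/((-2 + 4*15129) + 8523/322) = 1/((-2 + 60516) + 8523/322) = 1/(60514 + 8523/322) = 1/(19494031/322) = 322/19494031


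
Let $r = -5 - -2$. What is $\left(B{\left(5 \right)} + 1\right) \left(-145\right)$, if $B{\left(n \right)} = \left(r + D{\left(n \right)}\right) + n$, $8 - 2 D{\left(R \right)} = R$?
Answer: $- \frac{1305}{2} \approx -652.5$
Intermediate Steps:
$D{\left(R \right)} = 4 - \frac{R}{2}$
$r = -3$ ($r = -5 + 2 = -3$)
$B{\left(n \right)} = 1 + \frac{n}{2}$ ($B{\left(n \right)} = \left(-3 - \left(-4 + \frac{n}{2}\right)\right) + n = \left(1 - \frac{n}{2}\right) + n = 1 + \frac{n}{2}$)
$\left(B{\left(5 \right)} + 1\right) \left(-145\right) = \left(\left(1 + \frac{1}{2} \cdot 5\right) + 1\right) \left(-145\right) = \left(\left(1 + \frac{5}{2}\right) + 1\right) \left(-145\right) = \left(\frac{7}{2} + 1\right) \left(-145\right) = \frac{9}{2} \left(-145\right) = - \frac{1305}{2}$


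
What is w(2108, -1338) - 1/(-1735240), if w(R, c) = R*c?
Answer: -4894251360959/1735240 ≈ -2.8205e+6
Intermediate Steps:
w(2108, -1338) - 1/(-1735240) = 2108*(-1338) - 1/(-1735240) = -2820504 - 1*(-1/1735240) = -2820504 + 1/1735240 = -4894251360959/1735240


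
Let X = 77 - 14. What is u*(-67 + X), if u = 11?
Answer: -44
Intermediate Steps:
X = 63
u*(-67 + X) = 11*(-67 + 63) = 11*(-4) = -44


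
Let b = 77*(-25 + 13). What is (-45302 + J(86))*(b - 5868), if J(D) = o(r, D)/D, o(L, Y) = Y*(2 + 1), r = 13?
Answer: 307670808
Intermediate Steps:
o(L, Y) = 3*Y (o(L, Y) = Y*3 = 3*Y)
J(D) = 3 (J(D) = (3*D)/D = 3)
b = -924 (b = 77*(-12) = -924)
(-45302 + J(86))*(b - 5868) = (-45302 + 3)*(-924 - 5868) = -45299*(-6792) = 307670808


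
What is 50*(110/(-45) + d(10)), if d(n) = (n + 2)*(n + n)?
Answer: 106900/9 ≈ 11878.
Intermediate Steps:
d(n) = 2*n*(2 + n) (d(n) = (2 + n)*(2*n) = 2*n*(2 + n))
50*(110/(-45) + d(10)) = 50*(110/(-45) + 2*10*(2 + 10)) = 50*(110*(-1/45) + 2*10*12) = 50*(-22/9 + 240) = 50*(2138/9) = 106900/9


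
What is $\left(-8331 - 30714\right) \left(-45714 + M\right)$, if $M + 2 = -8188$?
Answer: $2104681680$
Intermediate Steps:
$M = -8190$ ($M = -2 - 8188 = -8190$)
$\left(-8331 - 30714\right) \left(-45714 + M\right) = \left(-8331 - 30714\right) \left(-45714 - 8190\right) = \left(-39045\right) \left(-53904\right) = 2104681680$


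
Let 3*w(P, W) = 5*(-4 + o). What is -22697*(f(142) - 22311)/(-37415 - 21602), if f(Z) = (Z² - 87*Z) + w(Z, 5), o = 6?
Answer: -987160621/177051 ≈ -5575.6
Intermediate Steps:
w(P, W) = 10/3 (w(P, W) = (5*(-4 + 6))/3 = (5*2)/3 = (⅓)*10 = 10/3)
f(Z) = 10/3 + Z² - 87*Z (f(Z) = (Z² - 87*Z) + 10/3 = 10/3 + Z² - 87*Z)
-22697*(f(142) - 22311)/(-37415 - 21602) = -22697*((10/3 + 142² - 87*142) - 22311)/(-37415 - 21602) = -22697/((-59017/((10/3 + 20164 - 12354) - 22311))) = -22697/((-59017/(23440/3 - 22311))) = -22697/((-59017/(-43493/3))) = -22697/((-59017*(-3/43493))) = -22697/177051/43493 = -22697*43493/177051 = -987160621/177051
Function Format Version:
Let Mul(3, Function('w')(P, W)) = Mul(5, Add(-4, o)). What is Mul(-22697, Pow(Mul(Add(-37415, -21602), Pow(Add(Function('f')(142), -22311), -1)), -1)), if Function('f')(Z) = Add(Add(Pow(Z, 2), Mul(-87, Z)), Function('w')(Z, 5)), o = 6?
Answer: Rational(-987160621, 177051) ≈ -5575.6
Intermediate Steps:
Function('w')(P, W) = Rational(10, 3) (Function('w')(P, W) = Mul(Rational(1, 3), Mul(5, Add(-4, 6))) = Mul(Rational(1, 3), Mul(5, 2)) = Mul(Rational(1, 3), 10) = Rational(10, 3))
Function('f')(Z) = Add(Rational(10, 3), Pow(Z, 2), Mul(-87, Z)) (Function('f')(Z) = Add(Add(Pow(Z, 2), Mul(-87, Z)), Rational(10, 3)) = Add(Rational(10, 3), Pow(Z, 2), Mul(-87, Z)))
Mul(-22697, Pow(Mul(Add(-37415, -21602), Pow(Add(Function('f')(142), -22311), -1)), -1)) = Mul(-22697, Pow(Mul(Add(-37415, -21602), Pow(Add(Add(Rational(10, 3), Pow(142, 2), Mul(-87, 142)), -22311), -1)), -1)) = Mul(-22697, Pow(Mul(-59017, Pow(Add(Add(Rational(10, 3), 20164, -12354), -22311), -1)), -1)) = Mul(-22697, Pow(Mul(-59017, Pow(Add(Rational(23440, 3), -22311), -1)), -1)) = Mul(-22697, Pow(Mul(-59017, Pow(Rational(-43493, 3), -1)), -1)) = Mul(-22697, Pow(Mul(-59017, Rational(-3, 43493)), -1)) = Mul(-22697, Pow(Rational(177051, 43493), -1)) = Mul(-22697, Rational(43493, 177051)) = Rational(-987160621, 177051)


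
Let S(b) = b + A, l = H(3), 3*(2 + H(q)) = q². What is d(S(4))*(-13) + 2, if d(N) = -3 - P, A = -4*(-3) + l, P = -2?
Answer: 15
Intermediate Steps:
H(q) = -2 + q²/3
l = 1 (l = -2 + (⅓)*3² = -2 + (⅓)*9 = -2 + 3 = 1)
A = 13 (A = -4*(-3) + 1 = 12 + 1 = 13)
S(b) = 13 + b (S(b) = b + 13 = 13 + b)
d(N) = -1 (d(N) = -3 - 1*(-2) = -3 + 2 = -1)
d(S(4))*(-13) + 2 = -1*(-13) + 2 = 13 + 2 = 15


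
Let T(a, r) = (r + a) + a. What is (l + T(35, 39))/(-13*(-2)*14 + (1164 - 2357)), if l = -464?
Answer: 355/829 ≈ 0.42823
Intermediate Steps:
T(a, r) = r + 2*a (T(a, r) = (a + r) + a = r + 2*a)
(l + T(35, 39))/(-13*(-2)*14 + (1164 - 2357)) = (-464 + (39 + 2*35))/(-13*(-2)*14 + (1164 - 2357)) = (-464 + (39 + 70))/(26*14 - 1193) = (-464 + 109)/(364 - 1193) = -355/(-829) = -355*(-1/829) = 355/829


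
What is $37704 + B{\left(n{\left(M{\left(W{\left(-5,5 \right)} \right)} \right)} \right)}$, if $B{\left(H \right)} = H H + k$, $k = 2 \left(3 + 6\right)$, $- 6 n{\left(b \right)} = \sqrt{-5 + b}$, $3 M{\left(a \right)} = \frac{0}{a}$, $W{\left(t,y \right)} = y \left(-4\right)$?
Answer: $\frac{1357987}{36} \approx 37722.0$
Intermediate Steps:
$W{\left(t,y \right)} = - 4 y$
$M{\left(a \right)} = 0$ ($M{\left(a \right)} = \frac{0 \frac{1}{a}}{3} = \frac{1}{3} \cdot 0 = 0$)
$n{\left(b \right)} = - \frac{\sqrt{-5 + b}}{6}$
$k = 18$ ($k = 2 \cdot 9 = 18$)
$B{\left(H \right)} = 18 + H^{2}$ ($B{\left(H \right)} = H H + 18 = H^{2} + 18 = 18 + H^{2}$)
$37704 + B{\left(n{\left(M{\left(W{\left(-5,5 \right)} \right)} \right)} \right)} = 37704 + \left(18 + \left(- \frac{\sqrt{-5 + 0}}{6}\right)^{2}\right) = 37704 + \left(18 + \left(- \frac{\sqrt{-5}}{6}\right)^{2}\right) = 37704 + \left(18 + \left(- \frac{i \sqrt{5}}{6}\right)^{2}\right) = 37704 + \left(18 - \frac{5}{36}\right) = 37704 + \frac{643}{36} = \frac{1357987}{36}$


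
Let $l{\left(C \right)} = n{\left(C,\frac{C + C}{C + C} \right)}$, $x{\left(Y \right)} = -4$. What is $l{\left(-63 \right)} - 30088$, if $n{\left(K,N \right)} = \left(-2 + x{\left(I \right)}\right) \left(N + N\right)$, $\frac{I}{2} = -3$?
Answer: $-30100$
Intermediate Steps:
$I = -6$ ($I = 2 \left(-3\right) = -6$)
$n{\left(K,N \right)} = - 12 N$ ($n{\left(K,N \right)} = \left(-2 - 4\right) \left(N + N\right) = - 6 \cdot 2 N = - 12 N$)
$l{\left(C \right)} = -12$ ($l{\left(C \right)} = - 12 \frac{C + C}{C + C} = - 12 \frac{2 C}{2 C} = - 12 \cdot 2 C \frac{1}{2 C} = \left(-12\right) 1 = -12$)
$l{\left(-63 \right)} - 30088 = -12 - 30088 = -30100$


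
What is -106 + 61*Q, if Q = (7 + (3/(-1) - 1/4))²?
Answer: 12029/16 ≈ 751.81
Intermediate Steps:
Q = 225/16 (Q = (7 + (3*(-1) - 1*¼))² = (7 + (-3 - ¼))² = (7 - 13/4)² = (15/4)² = 225/16 ≈ 14.063)
-106 + 61*Q = -106 + 61*(225/16) = -106 + 13725/16 = 12029/16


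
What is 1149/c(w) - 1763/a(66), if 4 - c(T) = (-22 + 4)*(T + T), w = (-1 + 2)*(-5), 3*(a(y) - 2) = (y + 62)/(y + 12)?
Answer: -18323049/26224 ≈ -698.71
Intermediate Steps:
a(y) = 2 + (62 + y)/(3*(12 + y)) (a(y) = 2 + ((y + 62)/(y + 12))/3 = 2 + ((62 + y)/(12 + y))/3 = 2 + (62 + y)/(3*(12 + y)))
w = -5 (w = 1*(-5) = -5)
c(T) = 4 + 36*T (c(T) = 4 - (-22 + 4)*(T + T) = 4 - (-18)*2*T = 4 - (-36)*T = 4 + 36*T)
1149/c(w) - 1763/a(66) = 1149/(4 + 36*(-5)) - 1763*3*(12 + 66)/(134 + 7*66) = 1149/(4 - 180) - 1763*234/(134 + 462) = 1149/(-176) - 1763/((1/3)*(1/78)*596) = 1149*(-1/176) - 1763/298/117 = -1149/176 - 1763*117/298 = -1149/176 - 206271/298 = -18323049/26224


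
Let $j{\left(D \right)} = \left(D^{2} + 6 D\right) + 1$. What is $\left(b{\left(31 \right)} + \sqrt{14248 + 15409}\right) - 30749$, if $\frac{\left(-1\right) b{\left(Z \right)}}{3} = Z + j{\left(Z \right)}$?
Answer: $-34286 + \sqrt{29657} \approx -34114.0$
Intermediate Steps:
$j{\left(D \right)} = 1 + D^{2} + 6 D$
$b{\left(Z \right)} = -3 - 21 Z - 3 Z^{2}$ ($b{\left(Z \right)} = - 3 \left(Z + \left(1 + Z^{2} + 6 Z\right)\right) = - 3 \left(1 + Z^{2} + 7 Z\right) = -3 - 21 Z - 3 Z^{2}$)
$\left(b{\left(31 \right)} + \sqrt{14248 + 15409}\right) - 30749 = \left(\left(-3 - 651 - 3 \cdot 31^{2}\right) + \sqrt{14248 + 15409}\right) - 30749 = \left(\left(-3 - 651 - 2883\right) + \sqrt{29657}\right) - 30749 = \left(-3537 + \sqrt{29657}\right) - 30749 = -34286 + \sqrt{29657}$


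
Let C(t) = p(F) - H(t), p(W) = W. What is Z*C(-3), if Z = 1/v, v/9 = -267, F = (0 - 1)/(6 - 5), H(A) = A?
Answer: -2/2403 ≈ -0.00083229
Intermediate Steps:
F = -1 (F = -1/1 = -1*1 = -1)
v = -2403 (v = 9*(-267) = -2403)
C(t) = -1 - t
Z = -1/2403 (Z = 1/(-2403) = -1/2403 ≈ -0.00041615)
Z*C(-3) = -(-1 - 1*(-3))/2403 = -(-1 + 3)/2403 = -1/2403*2 = -2/2403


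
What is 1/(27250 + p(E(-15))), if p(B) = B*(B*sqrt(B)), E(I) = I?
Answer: 218/5946575 - 9*I*sqrt(15)/29732875 ≈ 3.666e-5 - 1.1723e-6*I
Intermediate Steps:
p(B) = B**(5/2) (p(B) = B*B**(3/2) = B**(5/2))
1/(27250 + p(E(-15))) = 1/(27250 + (-15)**(5/2)) = 1/(27250 + 225*I*sqrt(15))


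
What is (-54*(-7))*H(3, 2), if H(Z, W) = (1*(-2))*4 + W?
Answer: -2268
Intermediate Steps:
H(Z, W) = -8 + W (H(Z, W) = -2*4 + W = -8 + W)
(-54*(-7))*H(3, 2) = (-54*(-7))*(-8 + 2) = 378*(-6) = -2268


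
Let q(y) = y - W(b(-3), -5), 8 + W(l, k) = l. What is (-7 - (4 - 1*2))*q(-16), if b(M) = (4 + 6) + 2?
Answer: 180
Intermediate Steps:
b(M) = 12 (b(M) = 10 + 2 = 12)
W(l, k) = -8 + l
q(y) = -4 + y (q(y) = y - (-8 + 12) = y - 1*4 = y - 4 = -4 + y)
(-7 - (4 - 1*2))*q(-16) = (-7 - (4 - 1*2))*(-4 - 16) = (-7 - (4 - 2))*(-20) = (-7 - 1*2)*(-20) = (-7 - 2)*(-20) = -9*(-20) = 180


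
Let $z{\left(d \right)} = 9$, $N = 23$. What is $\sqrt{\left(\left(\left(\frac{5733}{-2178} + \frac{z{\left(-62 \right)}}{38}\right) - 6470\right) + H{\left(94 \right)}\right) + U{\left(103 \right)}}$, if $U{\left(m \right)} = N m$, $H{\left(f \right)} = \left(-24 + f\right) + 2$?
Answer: $\frac{i \sqrt{176095382}}{209} \approx 63.493 i$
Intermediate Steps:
$H{\left(f \right)} = -22 + f$
$U{\left(m \right)} = 23 m$
$\sqrt{\left(\left(\left(\frac{5733}{-2178} + \frac{z{\left(-62 \right)}}{38}\right) - 6470\right) + H{\left(94 \right)}\right) + U{\left(103 \right)}} = \sqrt{\left(\left(\left(\frac{5733}{-2178} + \frac{9}{38}\right) - 6470\right) + \left(-22 + 94\right)\right) + 23 \cdot 103} = \sqrt{\left(\left(\left(5733 \left(- \frac{1}{2178}\right) + 9 \cdot \frac{1}{38}\right) - 6470\right) + 72\right) + 2369} = \sqrt{\left(\left(\left(- \frac{637}{242} + \frac{9}{38}\right) - 6470\right) + 72\right) + 2369} = \sqrt{\left(\left(- \frac{5507}{2299} - 6470\right) + 72\right) + 2369} = \sqrt{\left(- \frac{14880037}{2299} + 72\right) + 2369} = \sqrt{- \frac{14714509}{2299} + 2369} = \sqrt{- \frac{9268178}{2299}} = \frac{i \sqrt{176095382}}{209}$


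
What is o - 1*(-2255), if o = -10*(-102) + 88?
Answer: 3363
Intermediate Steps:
o = 1108 (o = 1020 + 88 = 1108)
o - 1*(-2255) = 1108 - 1*(-2255) = 1108 + 2255 = 3363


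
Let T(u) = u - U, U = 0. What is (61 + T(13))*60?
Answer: 4440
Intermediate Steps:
T(u) = u (T(u) = u - 1*0 = u + 0 = u)
(61 + T(13))*60 = (61 + 13)*60 = 74*60 = 4440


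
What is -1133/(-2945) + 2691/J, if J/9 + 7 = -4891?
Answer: 150609/465310 ≈ 0.32367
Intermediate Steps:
J = -44082 (J = -63 + 9*(-4891) = -63 - 44019 = -44082)
-1133/(-2945) + 2691/J = -1133/(-2945) + 2691/(-44082) = -1133*(-1/2945) + 2691*(-1/44082) = 1133/2945 - 299/4898 = 150609/465310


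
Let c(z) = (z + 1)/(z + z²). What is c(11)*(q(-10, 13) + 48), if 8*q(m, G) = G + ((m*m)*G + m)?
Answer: 1687/88 ≈ 19.170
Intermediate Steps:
q(m, G) = G/8 + m/8 + G*m²/8 (q(m, G) = (G + ((m*m)*G + m))/8 = (G + (m²*G + m))/8 = (G + (G*m² + m))/8 = (G + (m + G*m²))/8 = (G + m + G*m²)/8 = G/8 + m/8 + G*m²/8)
c(z) = (1 + z)/(z + z²)
c(11)*(q(-10, 13) + 48) = (((⅛)*13 + (⅛)*(-10) + (⅛)*13*(-10)²) + 48)/11 = ((13/8 - 5/4 + (⅛)*13*100) + 48)/11 = ((13/8 - 5/4 + 325/2) + 48)/11 = (1303/8 + 48)/11 = (1/11)*(1687/8) = 1687/88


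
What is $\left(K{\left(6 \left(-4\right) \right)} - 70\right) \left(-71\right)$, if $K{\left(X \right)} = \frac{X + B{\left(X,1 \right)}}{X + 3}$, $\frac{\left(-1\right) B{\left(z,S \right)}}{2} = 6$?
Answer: $\frac{33938}{7} \approx 4848.3$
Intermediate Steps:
$B{\left(z,S \right)} = -12$ ($B{\left(z,S \right)} = \left(-2\right) 6 = -12$)
$K{\left(X \right)} = \frac{-12 + X}{3 + X}$ ($K{\left(X \right)} = \frac{X - 12}{X + 3} = \frac{-12 + X}{3 + X}$)
$\left(K{\left(6 \left(-4\right) \right)} - 70\right) \left(-71\right) = \left(\frac{-12 + 6 \left(-4\right)}{3 + 6 \left(-4\right)} - 70\right) \left(-71\right) = \left(\frac{-12 - 24}{3 - 24} - 70\right) \left(-71\right) = \left(\frac{1}{-21} \left(-36\right) - 70\right) \left(-71\right) = \left(\left(- \frac{1}{21}\right) \left(-36\right) - 70\right) \left(-71\right) = \left(\frac{12}{7} - 70\right) \left(-71\right) = \left(- \frac{478}{7}\right) \left(-71\right) = \frac{33938}{7}$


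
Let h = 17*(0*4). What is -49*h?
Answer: 0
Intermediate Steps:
h = 0 (h = 17*0 = 0)
-49*h = -49*0 = 0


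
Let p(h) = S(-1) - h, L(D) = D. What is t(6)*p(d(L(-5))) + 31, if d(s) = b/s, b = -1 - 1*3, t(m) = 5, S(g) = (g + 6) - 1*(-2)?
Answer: 62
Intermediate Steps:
S(g) = 8 + g (S(g) = (6 + g) + 2 = 8 + g)
b = -4 (b = -1 - 3 = -4)
d(s) = -4/s
p(h) = 7 - h (p(h) = (8 - 1) - h = 7 - h)
t(6)*p(d(L(-5))) + 31 = 5*(7 - (-4)/(-5)) + 31 = 5*(7 - (-4)*(-1)/5) + 31 = 5*(7 - 1*⅘) + 31 = 5*(7 - ⅘) + 31 = 5*(31/5) + 31 = 31 + 31 = 62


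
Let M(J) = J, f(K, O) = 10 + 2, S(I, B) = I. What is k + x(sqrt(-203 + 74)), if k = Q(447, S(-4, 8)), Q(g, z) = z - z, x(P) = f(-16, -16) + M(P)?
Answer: 12 + I*sqrt(129) ≈ 12.0 + 11.358*I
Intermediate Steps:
f(K, O) = 12
x(P) = 12 + P
Q(g, z) = 0
k = 0
k + x(sqrt(-203 + 74)) = 0 + (12 + sqrt(-203 + 74)) = 0 + (12 + sqrt(-129)) = 0 + (12 + I*sqrt(129)) = 12 + I*sqrt(129)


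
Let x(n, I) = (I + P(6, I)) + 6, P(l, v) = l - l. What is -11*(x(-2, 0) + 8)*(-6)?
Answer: 924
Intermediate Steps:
P(l, v) = 0
x(n, I) = 6 + I (x(n, I) = (I + 0) + 6 = I + 6 = 6 + I)
-11*(x(-2, 0) + 8)*(-6) = -11*((6 + 0) + 8)*(-6) = -11*(6 + 8)*(-6) = -11*14*(-6) = -154*(-6) = 924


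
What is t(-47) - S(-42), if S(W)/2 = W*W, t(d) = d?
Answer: -3575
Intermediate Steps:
S(W) = 2*W² (S(W) = 2*(W*W) = 2*W²)
t(-47) - S(-42) = -47 - 2*(-42)² = -47 - 2*1764 = -47 - 1*3528 = -47 - 3528 = -3575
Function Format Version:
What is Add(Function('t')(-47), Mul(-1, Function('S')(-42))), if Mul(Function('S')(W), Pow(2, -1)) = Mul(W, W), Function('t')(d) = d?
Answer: -3575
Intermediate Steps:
Function('S')(W) = Mul(2, Pow(W, 2)) (Function('S')(W) = Mul(2, Mul(W, W)) = Mul(2, Pow(W, 2)))
Add(Function('t')(-47), Mul(-1, Function('S')(-42))) = Add(-47, Mul(-1, Mul(2, Pow(-42, 2)))) = Add(-47, Mul(-1, Mul(2, 1764))) = Add(-47, Mul(-1, 3528)) = Add(-47, -3528) = -3575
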